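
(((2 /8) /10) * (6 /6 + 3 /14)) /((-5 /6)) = -51 /1400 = -0.04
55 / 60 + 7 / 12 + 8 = 19 / 2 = 9.50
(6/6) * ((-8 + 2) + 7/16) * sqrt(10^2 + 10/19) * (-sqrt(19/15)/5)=89 * sqrt(1146)/240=12.55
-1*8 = -8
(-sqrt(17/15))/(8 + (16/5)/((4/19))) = -sqrt(255)/348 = -0.05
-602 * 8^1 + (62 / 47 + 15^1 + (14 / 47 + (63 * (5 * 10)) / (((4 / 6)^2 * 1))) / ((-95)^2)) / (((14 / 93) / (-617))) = -889832061143 / 11876900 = -74921.24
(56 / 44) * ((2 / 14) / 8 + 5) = 281 / 44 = 6.39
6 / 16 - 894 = -7149 / 8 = -893.62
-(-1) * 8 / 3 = 8 / 3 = 2.67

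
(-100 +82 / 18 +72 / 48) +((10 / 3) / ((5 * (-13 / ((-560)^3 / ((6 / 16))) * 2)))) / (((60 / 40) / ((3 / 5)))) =374640139 / 78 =4803078.71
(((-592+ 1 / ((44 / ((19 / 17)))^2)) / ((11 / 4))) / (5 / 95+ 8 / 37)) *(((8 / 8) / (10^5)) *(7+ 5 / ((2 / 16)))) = -521144690347 / 1384772400000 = -0.38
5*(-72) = -360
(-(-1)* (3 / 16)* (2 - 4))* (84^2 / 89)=-29.73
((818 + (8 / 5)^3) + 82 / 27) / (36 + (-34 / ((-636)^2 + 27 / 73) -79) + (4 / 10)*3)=-19.74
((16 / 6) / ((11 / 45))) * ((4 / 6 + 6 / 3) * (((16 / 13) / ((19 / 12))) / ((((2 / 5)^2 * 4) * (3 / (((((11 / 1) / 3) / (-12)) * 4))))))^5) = -46851200000000000 / 54287183887487343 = -0.86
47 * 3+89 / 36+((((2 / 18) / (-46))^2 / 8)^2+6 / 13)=3517931376417037 / 24441321894912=143.93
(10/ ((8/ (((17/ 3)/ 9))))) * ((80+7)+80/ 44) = 83045/ 1188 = 69.90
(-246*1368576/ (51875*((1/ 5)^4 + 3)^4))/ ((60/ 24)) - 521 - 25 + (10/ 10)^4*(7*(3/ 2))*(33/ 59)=-572.11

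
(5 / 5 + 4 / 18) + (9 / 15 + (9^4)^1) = 295327 / 45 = 6562.82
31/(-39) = -31/39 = -0.79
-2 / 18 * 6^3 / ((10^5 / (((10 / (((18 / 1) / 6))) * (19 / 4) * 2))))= -19 / 2500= -0.01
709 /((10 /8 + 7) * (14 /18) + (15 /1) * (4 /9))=8508 /157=54.19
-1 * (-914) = 914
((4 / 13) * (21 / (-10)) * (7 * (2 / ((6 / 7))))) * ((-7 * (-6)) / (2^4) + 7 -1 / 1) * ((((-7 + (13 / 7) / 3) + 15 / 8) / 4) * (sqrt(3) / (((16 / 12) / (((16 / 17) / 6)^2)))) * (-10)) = -853139 * sqrt(3) / 45084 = -32.78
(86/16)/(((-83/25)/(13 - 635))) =334325/332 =1007.00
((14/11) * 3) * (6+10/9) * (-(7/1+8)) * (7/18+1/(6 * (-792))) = -517160/3267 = -158.30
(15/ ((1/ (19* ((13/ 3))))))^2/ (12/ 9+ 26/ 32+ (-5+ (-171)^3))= -14642160/ 48002053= -0.31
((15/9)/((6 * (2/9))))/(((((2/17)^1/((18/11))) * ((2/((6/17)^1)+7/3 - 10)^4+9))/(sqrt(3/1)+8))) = 6.77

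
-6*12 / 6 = -12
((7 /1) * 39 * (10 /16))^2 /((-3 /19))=-11800425 /64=-184381.64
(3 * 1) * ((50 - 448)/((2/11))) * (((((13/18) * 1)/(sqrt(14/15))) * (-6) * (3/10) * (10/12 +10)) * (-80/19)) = -3699410 * sqrt(210)/133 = -403079.28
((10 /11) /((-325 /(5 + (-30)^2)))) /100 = -181 /7150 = -0.03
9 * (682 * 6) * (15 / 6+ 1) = 128898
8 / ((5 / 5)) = 8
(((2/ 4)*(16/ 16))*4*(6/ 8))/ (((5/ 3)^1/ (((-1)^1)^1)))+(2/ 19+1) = 39/ 190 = 0.21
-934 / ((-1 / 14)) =13076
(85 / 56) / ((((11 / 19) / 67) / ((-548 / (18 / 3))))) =-14824085 / 924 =-16043.38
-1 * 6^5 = -7776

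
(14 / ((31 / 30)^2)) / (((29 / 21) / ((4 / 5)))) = 211680 / 27869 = 7.60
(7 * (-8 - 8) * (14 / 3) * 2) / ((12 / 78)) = -20384 / 3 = -6794.67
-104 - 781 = -885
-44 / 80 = -11 / 20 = -0.55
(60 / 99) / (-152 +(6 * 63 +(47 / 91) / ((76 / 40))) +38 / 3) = 17290 / 6816557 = 0.00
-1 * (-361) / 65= 361 / 65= 5.55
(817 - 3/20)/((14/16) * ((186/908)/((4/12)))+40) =14833996/736165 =20.15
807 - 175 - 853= -221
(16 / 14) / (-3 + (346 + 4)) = 8 / 2429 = 0.00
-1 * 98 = -98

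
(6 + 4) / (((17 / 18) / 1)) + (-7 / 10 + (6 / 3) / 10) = 343 / 34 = 10.09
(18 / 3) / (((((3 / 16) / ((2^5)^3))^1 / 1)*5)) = 209715.20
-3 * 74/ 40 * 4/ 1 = -111/ 5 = -22.20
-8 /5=-1.60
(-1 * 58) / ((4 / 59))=-1711 / 2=-855.50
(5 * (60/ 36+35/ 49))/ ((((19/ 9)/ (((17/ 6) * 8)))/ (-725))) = -12325000/ 133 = -92669.17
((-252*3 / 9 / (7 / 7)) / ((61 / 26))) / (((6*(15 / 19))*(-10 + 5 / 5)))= 6916 / 8235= 0.84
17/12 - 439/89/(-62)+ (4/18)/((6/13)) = 589301/297972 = 1.98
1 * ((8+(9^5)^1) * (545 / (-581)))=-32186065 / 581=-55397.70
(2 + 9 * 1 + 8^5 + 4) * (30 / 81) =327830 / 27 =12141.85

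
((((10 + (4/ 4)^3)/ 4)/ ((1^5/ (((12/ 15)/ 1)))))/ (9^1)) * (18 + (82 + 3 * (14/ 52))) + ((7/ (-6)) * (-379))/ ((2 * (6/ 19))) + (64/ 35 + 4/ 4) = 7945039/ 10920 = 727.57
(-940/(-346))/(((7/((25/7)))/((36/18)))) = 23500/8477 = 2.77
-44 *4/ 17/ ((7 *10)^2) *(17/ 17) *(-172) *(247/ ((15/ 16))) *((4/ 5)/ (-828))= -29908736/ 323308125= -0.09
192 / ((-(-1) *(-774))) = -32 / 129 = -0.25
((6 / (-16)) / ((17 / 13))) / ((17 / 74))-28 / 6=-20513 / 3468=-5.91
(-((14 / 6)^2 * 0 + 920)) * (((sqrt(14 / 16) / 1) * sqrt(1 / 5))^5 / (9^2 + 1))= -1127 * sqrt(70) / 65600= -0.14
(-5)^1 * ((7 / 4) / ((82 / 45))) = -1575 / 328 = -4.80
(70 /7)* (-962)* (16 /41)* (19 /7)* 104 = -304145920 /287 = -1059741.88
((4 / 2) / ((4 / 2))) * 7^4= 2401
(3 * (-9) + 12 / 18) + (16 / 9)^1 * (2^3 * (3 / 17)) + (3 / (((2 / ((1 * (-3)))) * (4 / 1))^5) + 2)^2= -363466335487 / 18253611008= -19.91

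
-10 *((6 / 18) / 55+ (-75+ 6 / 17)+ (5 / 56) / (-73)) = 746.42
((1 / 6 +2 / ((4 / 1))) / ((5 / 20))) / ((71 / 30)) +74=5334 / 71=75.13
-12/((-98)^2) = -3/2401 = -0.00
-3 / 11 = -0.27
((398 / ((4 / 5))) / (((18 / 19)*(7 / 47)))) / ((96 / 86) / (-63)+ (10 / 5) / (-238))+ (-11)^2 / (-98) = -31826726291 / 235788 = -134980.26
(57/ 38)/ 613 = 3/ 1226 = 0.00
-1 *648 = -648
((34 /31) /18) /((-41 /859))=-14603 /11439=-1.28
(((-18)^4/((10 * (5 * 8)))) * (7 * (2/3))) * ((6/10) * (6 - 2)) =367416/125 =2939.33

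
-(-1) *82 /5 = 82 /5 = 16.40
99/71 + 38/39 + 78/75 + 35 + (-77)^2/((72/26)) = 2179.44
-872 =-872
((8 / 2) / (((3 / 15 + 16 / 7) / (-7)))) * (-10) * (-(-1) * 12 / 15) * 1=7840 / 87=90.11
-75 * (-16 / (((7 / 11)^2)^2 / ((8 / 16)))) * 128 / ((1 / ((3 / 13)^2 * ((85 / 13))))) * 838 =136651749.91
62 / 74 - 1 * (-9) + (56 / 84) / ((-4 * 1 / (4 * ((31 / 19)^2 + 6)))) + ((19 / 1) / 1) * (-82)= -62267804 / 40071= -1553.94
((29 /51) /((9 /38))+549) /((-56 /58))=-7339697 /12852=-571.09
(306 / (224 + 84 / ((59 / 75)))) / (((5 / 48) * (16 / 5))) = 1593 / 574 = 2.78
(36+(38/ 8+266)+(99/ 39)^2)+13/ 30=3180179/ 10140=313.63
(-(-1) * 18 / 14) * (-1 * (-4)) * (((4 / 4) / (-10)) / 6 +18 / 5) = 129 / 7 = 18.43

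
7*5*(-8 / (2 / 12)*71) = -119280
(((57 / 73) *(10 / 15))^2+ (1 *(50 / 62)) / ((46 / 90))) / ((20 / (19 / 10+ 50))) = 4.80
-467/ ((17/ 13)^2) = -273.09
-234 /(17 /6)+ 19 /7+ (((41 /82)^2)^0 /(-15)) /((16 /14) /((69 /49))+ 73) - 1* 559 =-1936004827 /3030335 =-638.87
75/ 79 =0.95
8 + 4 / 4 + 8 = 17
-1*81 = -81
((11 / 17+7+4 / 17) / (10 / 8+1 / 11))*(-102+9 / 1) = -548328 / 1003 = -546.69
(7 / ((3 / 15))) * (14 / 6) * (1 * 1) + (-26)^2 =2273 / 3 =757.67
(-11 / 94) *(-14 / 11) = 7 / 47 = 0.15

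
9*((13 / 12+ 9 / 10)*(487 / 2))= 173859 / 40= 4346.48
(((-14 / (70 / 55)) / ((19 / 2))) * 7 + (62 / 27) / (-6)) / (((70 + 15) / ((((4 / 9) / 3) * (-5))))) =52252 / 706401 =0.07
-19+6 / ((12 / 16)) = -11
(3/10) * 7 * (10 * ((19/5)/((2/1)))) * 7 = 2793/10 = 279.30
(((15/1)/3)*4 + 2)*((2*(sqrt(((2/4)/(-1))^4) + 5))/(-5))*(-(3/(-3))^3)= -231/5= -46.20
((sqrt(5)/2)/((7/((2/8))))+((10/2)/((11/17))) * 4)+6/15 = 31.35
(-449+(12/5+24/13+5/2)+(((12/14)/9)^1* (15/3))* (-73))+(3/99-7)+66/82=-594906413/1231230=-483.18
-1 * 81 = -81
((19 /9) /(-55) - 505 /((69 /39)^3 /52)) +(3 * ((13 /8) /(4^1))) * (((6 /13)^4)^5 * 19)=-4741.82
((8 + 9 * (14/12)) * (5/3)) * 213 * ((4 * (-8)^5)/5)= -172163072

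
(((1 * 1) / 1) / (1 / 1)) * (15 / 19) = 15 / 19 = 0.79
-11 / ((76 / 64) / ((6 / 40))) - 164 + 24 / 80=-31367 / 190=-165.09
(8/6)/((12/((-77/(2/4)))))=-154/9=-17.11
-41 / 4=-10.25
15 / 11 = 1.36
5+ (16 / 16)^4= 6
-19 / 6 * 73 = -1387 / 6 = -231.17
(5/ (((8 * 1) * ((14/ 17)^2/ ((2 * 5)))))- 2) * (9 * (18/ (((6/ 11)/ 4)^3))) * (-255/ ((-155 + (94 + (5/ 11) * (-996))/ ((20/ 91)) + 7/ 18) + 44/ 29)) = 82685406570525/ 1255773176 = 65844.22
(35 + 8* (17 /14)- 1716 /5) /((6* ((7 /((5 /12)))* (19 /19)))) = -10447 /3528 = -2.96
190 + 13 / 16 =3053 / 16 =190.81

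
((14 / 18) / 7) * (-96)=-32 / 3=-10.67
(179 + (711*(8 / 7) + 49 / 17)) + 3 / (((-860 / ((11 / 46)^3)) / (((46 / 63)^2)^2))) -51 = 36214203970309 / 38384714970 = 943.45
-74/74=-1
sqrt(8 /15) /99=2 * sqrt(30) /1485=0.01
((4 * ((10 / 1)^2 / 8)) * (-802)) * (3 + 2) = -200500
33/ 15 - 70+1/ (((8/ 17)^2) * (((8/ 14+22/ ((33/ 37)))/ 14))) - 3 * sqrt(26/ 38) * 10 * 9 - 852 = -3111465/ 3392 - 270 * sqrt(247)/ 19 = -1140.63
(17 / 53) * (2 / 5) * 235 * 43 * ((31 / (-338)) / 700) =-1065067 / 6269900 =-0.17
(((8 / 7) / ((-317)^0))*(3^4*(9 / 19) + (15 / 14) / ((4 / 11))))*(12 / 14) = 40.47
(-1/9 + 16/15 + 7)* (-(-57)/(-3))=-6802/45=-151.16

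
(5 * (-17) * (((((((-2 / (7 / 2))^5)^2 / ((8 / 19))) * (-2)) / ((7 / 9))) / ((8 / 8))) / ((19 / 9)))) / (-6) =-300810240 / 1977326743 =-0.15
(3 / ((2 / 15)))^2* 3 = 6075 / 4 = 1518.75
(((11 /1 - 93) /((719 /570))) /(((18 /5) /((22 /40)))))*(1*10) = -214225 /2157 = -99.32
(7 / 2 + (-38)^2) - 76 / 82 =118619 / 82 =1446.57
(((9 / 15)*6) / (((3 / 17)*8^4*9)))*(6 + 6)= 17 / 2560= 0.01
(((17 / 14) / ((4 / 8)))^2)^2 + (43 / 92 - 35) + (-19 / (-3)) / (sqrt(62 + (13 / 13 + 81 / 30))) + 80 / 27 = 4.00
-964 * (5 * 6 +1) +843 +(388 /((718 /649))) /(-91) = -948866335 /32669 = -29044.85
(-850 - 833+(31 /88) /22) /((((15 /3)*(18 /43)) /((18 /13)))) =-140105051 /125840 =-1113.36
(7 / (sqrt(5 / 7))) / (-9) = -0.92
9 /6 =3 /2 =1.50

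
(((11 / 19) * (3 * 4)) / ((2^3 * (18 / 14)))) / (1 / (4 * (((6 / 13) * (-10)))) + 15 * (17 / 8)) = 440 / 20729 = 0.02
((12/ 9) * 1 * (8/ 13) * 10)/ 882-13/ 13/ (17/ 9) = -0.52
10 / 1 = 10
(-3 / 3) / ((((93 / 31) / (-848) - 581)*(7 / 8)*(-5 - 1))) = -3392 / 10346511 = -0.00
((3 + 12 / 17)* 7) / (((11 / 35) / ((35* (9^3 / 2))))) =393824025 / 374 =1053005.41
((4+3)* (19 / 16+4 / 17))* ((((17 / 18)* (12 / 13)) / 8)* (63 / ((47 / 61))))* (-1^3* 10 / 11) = -17351145 / 215072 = -80.68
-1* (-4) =4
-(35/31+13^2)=-5274/31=-170.13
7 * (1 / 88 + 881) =6167.08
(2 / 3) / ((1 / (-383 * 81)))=-20682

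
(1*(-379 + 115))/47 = -264/47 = -5.62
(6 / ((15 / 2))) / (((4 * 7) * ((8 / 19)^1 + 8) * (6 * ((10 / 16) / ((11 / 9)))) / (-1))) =-209 / 189000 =-0.00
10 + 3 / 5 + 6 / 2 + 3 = 83 / 5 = 16.60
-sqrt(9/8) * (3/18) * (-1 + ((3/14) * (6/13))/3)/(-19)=-11 * sqrt(2)/1729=-0.01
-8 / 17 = -0.47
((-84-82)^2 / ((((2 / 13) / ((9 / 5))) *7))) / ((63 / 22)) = 3940508 / 245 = 16083.71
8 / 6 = 4 / 3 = 1.33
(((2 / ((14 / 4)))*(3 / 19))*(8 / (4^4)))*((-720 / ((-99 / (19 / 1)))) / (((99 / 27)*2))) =45 / 847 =0.05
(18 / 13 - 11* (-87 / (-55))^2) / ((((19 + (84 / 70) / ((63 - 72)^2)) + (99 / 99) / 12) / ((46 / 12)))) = -38687058 / 7373795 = -5.25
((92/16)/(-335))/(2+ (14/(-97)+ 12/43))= -95933/11931360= -0.01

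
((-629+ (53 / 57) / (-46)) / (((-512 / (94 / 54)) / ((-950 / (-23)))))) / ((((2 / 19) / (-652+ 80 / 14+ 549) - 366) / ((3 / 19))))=-439907141975 / 11543864610816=-0.04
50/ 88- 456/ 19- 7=-1339/ 44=-30.43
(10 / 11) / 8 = 5 / 44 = 0.11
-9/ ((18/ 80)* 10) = -4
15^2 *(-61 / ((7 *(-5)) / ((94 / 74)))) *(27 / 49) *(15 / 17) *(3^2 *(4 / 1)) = 1881038700 / 215747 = 8718.72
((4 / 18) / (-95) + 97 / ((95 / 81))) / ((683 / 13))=919243 / 583965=1.57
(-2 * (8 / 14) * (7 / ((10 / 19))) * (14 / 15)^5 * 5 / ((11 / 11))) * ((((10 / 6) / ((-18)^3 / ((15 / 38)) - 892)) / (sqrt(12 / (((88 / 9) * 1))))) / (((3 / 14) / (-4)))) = -572244736 * sqrt(66) / 48181523625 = -0.10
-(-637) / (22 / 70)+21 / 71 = 1583176 / 781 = 2027.11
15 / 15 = 1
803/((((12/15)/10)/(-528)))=-5299800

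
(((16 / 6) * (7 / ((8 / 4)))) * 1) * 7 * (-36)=-2352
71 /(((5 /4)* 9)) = 284 /45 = 6.31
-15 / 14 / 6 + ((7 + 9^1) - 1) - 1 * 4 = 303 / 28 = 10.82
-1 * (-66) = 66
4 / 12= 1 / 3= 0.33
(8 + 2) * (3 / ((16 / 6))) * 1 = 45 / 4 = 11.25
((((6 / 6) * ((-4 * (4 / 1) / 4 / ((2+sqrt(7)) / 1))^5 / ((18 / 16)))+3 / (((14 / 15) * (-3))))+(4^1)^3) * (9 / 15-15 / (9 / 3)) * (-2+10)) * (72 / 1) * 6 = -177434981504 / 2835+9435086848 * sqrt(7) / 405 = -950521.24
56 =56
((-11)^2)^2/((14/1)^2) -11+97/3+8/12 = 18953/196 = 96.70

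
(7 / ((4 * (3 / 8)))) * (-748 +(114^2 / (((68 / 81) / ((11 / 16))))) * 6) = 60079943 / 204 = 294509.52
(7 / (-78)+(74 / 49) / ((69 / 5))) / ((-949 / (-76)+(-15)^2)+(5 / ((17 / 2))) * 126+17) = 372742 / 6220184607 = 0.00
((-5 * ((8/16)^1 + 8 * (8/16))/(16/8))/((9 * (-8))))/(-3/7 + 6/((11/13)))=385/16416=0.02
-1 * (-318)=318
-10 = -10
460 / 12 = 115 / 3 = 38.33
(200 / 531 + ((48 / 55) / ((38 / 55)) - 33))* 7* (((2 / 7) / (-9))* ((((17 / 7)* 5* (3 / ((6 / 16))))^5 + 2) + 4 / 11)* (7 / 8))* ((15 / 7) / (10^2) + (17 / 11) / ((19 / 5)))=653356058131357575151 / 28930005720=22584027962.35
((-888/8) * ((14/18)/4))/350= -37/600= -0.06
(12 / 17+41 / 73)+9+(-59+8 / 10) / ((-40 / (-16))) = -403712 / 31025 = -13.01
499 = 499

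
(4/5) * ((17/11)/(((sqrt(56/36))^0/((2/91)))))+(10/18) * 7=176399/45045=3.92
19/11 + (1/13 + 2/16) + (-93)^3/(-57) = 306770069/21736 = 14113.46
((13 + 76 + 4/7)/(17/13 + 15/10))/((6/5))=13585/511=26.59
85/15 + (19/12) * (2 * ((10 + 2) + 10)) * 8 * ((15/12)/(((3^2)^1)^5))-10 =-4.32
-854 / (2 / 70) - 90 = -29980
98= 98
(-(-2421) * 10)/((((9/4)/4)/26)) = 1119040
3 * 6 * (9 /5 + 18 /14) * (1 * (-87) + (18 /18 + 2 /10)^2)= -4752.25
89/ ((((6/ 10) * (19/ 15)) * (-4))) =-2225/ 76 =-29.28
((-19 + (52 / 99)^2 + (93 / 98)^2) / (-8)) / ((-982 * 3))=-1677709211 / 2218427652672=-0.00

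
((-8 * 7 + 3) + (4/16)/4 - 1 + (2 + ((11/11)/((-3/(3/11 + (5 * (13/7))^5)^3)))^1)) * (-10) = 166331130441506120143785967194725/151656104873619192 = 1096765148888112.26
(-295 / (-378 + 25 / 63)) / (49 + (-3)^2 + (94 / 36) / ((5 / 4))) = 836325 / 64325456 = 0.01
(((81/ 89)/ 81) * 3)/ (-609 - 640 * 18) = -1/ 359827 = -0.00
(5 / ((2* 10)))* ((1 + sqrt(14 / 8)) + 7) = sqrt(7) / 8 + 2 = 2.33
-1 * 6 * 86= -516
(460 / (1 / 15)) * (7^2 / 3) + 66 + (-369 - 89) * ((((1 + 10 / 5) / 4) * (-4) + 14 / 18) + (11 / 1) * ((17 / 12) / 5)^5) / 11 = 482669764180217 / 4276800000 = 112857.69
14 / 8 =7 / 4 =1.75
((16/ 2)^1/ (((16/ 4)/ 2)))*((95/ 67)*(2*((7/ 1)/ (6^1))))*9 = 7980/ 67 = 119.10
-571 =-571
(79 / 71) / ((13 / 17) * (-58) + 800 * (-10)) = -1343 / 9709534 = -0.00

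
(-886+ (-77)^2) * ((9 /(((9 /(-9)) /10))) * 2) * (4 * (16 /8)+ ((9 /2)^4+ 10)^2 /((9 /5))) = -5695504616955 /64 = -88992259639.92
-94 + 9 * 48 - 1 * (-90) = 428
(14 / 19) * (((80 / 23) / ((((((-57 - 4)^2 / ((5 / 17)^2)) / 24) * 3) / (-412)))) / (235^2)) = -0.00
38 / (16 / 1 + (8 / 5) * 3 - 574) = -95 / 1383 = -0.07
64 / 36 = 1.78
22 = 22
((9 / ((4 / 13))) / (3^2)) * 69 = 897 / 4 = 224.25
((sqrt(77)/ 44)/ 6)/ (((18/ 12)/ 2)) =sqrt(77)/ 198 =0.04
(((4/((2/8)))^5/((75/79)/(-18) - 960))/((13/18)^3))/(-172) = 724662484992/42990445615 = 16.86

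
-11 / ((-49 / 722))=7942 / 49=162.08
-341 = -341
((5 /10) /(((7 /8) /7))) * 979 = 3916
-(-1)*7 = 7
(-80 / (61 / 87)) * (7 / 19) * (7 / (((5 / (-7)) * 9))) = 159152 / 3477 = 45.77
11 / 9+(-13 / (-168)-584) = -293681 / 504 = -582.70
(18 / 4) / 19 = 9 / 38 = 0.24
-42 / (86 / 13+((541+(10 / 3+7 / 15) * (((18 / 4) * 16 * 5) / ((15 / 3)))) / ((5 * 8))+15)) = -36400 / 36383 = -1.00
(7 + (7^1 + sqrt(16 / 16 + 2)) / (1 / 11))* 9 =99* sqrt(3) + 756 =927.47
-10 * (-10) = 100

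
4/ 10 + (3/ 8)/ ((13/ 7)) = 313/ 520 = 0.60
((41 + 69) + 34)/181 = 0.80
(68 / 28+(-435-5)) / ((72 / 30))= -5105 / 28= -182.32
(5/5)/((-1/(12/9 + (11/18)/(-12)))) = -277/216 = -1.28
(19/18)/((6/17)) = 323/108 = 2.99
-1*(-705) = 705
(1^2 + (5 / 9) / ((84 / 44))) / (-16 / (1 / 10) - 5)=-244 / 31185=-0.01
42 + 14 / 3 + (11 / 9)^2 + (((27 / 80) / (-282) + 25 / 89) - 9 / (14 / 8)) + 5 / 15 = 16557044233 / 379481760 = 43.63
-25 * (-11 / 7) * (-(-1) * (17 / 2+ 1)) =5225 / 14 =373.21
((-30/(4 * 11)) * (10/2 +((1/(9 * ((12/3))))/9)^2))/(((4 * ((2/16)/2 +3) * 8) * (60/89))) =-6673487/129330432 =-0.05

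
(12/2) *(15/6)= 15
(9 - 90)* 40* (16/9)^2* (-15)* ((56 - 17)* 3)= 17971200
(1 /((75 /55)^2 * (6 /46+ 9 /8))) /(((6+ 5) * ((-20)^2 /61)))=1403 /236250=0.01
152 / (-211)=-152 / 211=-0.72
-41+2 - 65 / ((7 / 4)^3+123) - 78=-193063 / 1643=-117.51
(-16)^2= 256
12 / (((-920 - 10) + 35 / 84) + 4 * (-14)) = -144 / 11827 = -0.01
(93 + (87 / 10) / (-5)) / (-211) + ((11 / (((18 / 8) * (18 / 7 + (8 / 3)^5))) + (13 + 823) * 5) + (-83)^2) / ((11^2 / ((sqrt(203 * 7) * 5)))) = -4563 / 10550 + 823259521 * sqrt(29) / 257125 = 17241.72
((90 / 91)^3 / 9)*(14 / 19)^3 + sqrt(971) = 648000 / 15069223 + sqrt(971) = 31.20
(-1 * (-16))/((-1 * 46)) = -8/23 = -0.35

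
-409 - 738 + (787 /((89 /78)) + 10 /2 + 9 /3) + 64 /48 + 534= 22979 /267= 86.06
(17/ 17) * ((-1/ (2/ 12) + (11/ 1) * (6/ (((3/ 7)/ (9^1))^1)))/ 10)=138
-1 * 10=-10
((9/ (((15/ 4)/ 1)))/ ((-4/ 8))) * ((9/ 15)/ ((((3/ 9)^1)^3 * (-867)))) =648/ 7225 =0.09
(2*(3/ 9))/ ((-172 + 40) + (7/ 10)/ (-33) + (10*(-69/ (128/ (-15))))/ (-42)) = -98560/ 19802641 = -0.00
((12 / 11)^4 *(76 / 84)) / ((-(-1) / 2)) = 262656 / 102487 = 2.56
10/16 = 0.62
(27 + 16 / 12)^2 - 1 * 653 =1348 / 9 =149.78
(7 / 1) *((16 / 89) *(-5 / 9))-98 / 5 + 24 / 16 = -150581 / 8010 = -18.80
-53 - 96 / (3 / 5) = -213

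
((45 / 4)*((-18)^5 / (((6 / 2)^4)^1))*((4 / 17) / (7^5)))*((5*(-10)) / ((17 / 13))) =682344000 / 4857223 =140.48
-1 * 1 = -1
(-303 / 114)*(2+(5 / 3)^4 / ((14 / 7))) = -95849 / 6156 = -15.57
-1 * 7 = -7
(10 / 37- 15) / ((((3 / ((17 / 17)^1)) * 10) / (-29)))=3161 / 222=14.24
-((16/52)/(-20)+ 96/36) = -517/195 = -2.65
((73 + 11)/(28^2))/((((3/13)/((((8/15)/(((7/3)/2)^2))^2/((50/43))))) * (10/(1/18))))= 17888/52521875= 0.00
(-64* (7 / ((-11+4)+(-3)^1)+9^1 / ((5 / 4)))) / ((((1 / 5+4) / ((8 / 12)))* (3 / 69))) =-95680 / 63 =-1518.73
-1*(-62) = 62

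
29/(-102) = -29/102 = -0.28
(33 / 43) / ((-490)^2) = 33 / 10324300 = 0.00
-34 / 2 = -17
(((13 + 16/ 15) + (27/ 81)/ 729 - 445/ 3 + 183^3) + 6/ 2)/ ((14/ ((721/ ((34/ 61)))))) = 421046259989567/ 743580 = 566242045.23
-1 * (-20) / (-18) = -10 / 9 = -1.11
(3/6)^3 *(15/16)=15/128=0.12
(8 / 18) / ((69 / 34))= 136 / 621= 0.22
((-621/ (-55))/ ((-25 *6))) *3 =-0.23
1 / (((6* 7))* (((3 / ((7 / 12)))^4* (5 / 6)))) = 343 / 8398080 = 0.00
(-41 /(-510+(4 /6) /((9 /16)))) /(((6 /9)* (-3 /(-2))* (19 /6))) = 3321 /130511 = 0.03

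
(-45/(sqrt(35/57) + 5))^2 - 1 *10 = 1491995/19321 - 23085 *sqrt(1995)/38642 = 50.54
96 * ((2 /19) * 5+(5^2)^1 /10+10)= 23760 /19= 1250.53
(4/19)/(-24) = -1/114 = -0.01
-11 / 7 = -1.57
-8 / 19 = -0.42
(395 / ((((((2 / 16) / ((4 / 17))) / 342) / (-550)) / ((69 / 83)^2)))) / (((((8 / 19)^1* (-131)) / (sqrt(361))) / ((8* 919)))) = 3755404862508816000 / 15341803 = 244782498022.48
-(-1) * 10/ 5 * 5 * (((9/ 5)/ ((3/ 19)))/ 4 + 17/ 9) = 853/ 18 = 47.39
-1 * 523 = -523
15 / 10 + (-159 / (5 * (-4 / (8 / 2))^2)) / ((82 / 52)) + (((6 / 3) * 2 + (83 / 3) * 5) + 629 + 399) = 1416551 / 1230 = 1151.67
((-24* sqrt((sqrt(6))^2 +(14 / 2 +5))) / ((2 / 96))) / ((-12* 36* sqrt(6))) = 8* sqrt(3) / 3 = 4.62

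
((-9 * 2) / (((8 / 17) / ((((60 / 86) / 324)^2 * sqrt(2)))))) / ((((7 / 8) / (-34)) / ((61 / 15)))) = 88145 * sqrt(2) / 3145149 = 0.04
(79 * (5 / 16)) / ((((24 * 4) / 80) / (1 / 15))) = 395 / 288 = 1.37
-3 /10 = -0.30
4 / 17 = 0.24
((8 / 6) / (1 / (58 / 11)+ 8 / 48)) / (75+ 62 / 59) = 0.05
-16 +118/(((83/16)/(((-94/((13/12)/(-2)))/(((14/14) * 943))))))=-12020624/1017497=-11.81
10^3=1000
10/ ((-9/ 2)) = -20/ 9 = -2.22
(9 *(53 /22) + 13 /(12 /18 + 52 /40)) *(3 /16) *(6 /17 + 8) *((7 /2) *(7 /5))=383277951 /1765280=217.12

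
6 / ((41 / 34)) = 204 / 41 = 4.98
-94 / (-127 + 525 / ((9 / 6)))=-94 / 223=-0.42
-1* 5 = -5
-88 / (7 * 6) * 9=-132 / 7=-18.86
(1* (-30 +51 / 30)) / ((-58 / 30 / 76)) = 32262 / 29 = 1112.48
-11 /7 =-1.57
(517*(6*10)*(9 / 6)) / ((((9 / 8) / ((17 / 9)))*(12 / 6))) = 351560 / 9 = 39062.22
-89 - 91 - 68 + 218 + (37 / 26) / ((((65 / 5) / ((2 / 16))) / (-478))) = -49403 / 1352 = -36.54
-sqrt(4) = -2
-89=-89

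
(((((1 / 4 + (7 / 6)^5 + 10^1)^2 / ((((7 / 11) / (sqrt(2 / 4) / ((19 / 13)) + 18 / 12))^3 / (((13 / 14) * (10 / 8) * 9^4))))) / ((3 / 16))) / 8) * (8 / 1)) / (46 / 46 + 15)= 105648734227803413075 * sqrt(2) / 29140477083648 + 23369156726336135 / 3477798912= 11846753.09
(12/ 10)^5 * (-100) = -31104/ 125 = -248.83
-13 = -13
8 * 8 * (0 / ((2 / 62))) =0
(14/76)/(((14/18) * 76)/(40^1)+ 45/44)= 6930/94069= 0.07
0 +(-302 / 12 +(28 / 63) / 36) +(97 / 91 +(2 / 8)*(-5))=-747077 / 29484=-25.34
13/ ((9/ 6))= 26/ 3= 8.67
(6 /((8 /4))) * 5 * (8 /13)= 120 /13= 9.23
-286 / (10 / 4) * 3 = -1716 / 5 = -343.20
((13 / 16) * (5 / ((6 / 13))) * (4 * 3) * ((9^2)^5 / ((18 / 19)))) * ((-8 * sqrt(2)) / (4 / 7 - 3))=43540251656265 * sqrt(2) / 34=1811035717689.05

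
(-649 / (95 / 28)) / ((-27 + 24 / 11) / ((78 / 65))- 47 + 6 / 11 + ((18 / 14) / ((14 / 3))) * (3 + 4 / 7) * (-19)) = 68562956 / 30765085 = 2.23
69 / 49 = 1.41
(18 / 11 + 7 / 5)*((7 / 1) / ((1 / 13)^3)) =2568293 / 55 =46696.24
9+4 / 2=11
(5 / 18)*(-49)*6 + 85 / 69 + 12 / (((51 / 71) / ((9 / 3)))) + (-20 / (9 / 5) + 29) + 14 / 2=-19102 / 3519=-5.43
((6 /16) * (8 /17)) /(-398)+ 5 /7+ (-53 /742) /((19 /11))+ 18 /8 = 5259767 /1799756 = 2.92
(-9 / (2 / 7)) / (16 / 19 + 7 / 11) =-4389 / 206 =-21.31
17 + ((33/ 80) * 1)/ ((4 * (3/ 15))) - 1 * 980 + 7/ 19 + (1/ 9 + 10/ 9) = -10516021/ 10944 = -960.89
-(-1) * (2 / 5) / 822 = 1 / 2055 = 0.00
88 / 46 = 44 / 23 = 1.91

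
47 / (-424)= -47 / 424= -0.11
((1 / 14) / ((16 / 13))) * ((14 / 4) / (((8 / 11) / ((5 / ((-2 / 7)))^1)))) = -5005 / 1024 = -4.89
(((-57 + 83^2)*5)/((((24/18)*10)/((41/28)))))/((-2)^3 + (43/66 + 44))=6039/59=102.36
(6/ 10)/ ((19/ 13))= 39/ 95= 0.41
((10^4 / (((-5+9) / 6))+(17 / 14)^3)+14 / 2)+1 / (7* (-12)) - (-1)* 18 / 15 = 617810717 / 41160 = 15009.98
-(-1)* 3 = 3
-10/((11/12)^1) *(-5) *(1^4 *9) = 5400/11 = 490.91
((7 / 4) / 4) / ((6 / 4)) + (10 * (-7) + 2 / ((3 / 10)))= -1513 / 24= -63.04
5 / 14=0.36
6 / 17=0.35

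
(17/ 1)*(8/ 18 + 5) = 92.56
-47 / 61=-0.77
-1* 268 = -268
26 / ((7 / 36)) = 936 / 7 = 133.71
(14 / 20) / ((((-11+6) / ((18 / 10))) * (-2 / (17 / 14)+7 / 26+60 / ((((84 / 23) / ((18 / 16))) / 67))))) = -0.00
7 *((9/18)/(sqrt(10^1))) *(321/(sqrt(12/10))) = 749 *sqrt(3)/4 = 324.33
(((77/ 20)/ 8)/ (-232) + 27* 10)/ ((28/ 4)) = 10022323/ 259840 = 38.57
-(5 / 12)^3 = -0.07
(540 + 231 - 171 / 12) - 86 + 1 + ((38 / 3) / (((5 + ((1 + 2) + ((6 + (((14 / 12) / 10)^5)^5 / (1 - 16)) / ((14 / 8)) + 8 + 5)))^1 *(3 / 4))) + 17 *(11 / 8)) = 1014829911045885372294758392542317406048691186612273 / 1458473775935393680588799989271451042688280793544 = 695.82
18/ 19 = 0.95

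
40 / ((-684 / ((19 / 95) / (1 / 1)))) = -2 / 171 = -0.01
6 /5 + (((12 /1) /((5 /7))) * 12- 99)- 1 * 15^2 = -606 /5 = -121.20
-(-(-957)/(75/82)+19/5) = -26253/25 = -1050.12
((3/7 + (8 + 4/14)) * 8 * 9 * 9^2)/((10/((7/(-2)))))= -88938/5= -17787.60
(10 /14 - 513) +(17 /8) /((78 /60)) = -510.65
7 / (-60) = -7 / 60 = -0.12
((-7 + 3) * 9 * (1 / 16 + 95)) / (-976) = 13689 / 3904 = 3.51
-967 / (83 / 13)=-12571 / 83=-151.46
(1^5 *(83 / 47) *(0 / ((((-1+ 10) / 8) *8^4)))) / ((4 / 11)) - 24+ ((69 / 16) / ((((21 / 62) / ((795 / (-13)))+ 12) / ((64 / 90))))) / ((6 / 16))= -41357656 / 1773621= -23.32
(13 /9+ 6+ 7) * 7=910 /9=101.11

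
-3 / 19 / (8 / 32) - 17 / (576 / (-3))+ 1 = 1667 / 3648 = 0.46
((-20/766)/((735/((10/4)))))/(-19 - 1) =1/225204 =0.00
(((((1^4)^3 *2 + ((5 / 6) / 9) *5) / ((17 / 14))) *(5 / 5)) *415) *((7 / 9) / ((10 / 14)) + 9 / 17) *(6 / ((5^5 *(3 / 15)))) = 191327948 / 14630625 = 13.08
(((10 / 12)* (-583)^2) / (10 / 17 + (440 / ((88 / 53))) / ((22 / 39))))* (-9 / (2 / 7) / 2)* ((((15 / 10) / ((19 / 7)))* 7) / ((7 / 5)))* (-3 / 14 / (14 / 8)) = 8580497805 / 2673908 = 3208.97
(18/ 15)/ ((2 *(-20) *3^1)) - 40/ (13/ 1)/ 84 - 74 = -2021473/ 27300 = -74.05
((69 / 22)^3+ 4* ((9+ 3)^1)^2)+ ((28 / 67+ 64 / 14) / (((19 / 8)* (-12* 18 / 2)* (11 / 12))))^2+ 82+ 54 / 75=14576077127058869 / 21137856170200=689.57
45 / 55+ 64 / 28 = 239 / 77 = 3.10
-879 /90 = -293 /30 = -9.77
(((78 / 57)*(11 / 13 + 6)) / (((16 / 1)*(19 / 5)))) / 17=0.01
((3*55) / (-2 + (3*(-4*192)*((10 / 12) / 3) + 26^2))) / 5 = 33 / 34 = 0.97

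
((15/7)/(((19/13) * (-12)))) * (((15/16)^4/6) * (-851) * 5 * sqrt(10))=4667203125 * sqrt(10)/69730304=211.66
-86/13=-6.62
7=7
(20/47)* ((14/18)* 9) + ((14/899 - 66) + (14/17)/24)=-542788949/8619612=-62.97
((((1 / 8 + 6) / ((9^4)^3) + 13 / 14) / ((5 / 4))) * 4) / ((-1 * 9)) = -5874534358942 / 17793060798303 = -0.33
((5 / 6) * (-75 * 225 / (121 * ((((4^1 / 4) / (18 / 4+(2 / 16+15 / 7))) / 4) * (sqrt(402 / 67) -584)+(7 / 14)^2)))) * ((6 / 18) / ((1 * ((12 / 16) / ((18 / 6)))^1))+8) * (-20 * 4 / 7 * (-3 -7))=424480000000 * sqrt(6) / 42143767963+245023500000000 / 42143767963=5838.66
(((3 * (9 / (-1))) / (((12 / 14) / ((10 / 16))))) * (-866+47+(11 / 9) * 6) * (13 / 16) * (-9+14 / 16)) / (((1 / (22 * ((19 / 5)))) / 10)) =-45153483375 / 512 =-88190397.22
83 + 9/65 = 5404/65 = 83.14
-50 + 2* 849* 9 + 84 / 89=15232.94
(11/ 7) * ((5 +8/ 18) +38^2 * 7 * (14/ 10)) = 1001077/ 45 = 22246.16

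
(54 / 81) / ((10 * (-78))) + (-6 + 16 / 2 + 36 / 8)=3802 / 585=6.50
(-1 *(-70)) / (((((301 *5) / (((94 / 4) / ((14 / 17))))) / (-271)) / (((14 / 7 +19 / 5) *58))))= -182100889 / 1505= -120997.27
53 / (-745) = -53 / 745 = -0.07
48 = 48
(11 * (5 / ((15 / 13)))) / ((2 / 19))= 2717 / 6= 452.83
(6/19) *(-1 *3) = -18/19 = -0.95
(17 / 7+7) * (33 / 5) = 2178 / 35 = 62.23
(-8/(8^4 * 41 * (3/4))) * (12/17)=-1/22304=-0.00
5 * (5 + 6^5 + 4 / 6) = 116725 / 3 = 38908.33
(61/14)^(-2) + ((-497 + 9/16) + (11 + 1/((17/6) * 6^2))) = -1473761653/3036336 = -485.38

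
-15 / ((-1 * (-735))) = -1 / 49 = -0.02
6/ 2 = 3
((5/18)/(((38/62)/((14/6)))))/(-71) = -1085/72846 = -0.01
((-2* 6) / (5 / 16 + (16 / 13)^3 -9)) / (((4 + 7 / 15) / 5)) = 10545600 / 5356583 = 1.97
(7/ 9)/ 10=7/ 90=0.08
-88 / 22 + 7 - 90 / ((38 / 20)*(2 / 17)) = -7593 / 19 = -399.63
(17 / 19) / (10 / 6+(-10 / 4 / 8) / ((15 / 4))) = 204 / 361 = 0.57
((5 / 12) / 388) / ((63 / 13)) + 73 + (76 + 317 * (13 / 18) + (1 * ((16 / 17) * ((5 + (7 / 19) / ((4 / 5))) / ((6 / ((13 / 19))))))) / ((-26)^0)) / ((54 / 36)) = 498079599545 / 1800153936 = 276.69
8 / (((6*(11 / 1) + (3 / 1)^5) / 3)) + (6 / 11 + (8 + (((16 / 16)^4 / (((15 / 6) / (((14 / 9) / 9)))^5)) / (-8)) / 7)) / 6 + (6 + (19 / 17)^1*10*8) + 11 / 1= 67944091022196452696 / 629615197009321875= 107.91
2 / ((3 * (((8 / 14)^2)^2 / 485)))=1164485 / 384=3032.51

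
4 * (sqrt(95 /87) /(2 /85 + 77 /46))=2.46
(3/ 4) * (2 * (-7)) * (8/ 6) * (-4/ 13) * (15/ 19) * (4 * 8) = 26880/ 247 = 108.83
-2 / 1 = -2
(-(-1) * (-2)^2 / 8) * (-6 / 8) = -3 / 8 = -0.38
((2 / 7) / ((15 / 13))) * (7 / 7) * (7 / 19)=26 / 285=0.09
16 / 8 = 2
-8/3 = -2.67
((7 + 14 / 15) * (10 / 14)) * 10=170 / 3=56.67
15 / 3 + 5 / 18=95 / 18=5.28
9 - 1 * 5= 4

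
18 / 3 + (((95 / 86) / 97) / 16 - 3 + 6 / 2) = 6.00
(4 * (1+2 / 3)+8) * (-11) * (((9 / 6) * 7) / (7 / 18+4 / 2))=-30492 / 43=-709.12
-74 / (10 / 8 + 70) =-296 / 285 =-1.04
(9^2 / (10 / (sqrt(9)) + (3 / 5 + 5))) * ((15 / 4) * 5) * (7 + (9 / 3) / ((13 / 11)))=2824875 / 1742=1621.63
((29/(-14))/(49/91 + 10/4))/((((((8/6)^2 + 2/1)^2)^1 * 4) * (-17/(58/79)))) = 885573/1717073848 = 0.00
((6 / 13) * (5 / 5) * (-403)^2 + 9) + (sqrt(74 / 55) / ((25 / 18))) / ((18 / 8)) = 8 * sqrt(4070) / 1375 + 74967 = 74967.37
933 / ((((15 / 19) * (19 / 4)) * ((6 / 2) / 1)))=1244 / 15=82.93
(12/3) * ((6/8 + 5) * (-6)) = -138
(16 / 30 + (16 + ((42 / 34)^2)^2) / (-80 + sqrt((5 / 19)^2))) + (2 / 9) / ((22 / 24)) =151963747 / 278375493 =0.55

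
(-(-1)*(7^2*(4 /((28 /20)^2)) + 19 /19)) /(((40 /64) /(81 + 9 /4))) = 67266 /5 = 13453.20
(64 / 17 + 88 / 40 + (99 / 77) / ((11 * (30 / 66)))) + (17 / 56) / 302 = 8945477 / 1437520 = 6.22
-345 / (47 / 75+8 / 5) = -25875 / 167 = -154.94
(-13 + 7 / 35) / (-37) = 64 / 185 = 0.35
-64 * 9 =-576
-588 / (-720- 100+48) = 147 / 193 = 0.76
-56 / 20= -14 / 5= -2.80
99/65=1.52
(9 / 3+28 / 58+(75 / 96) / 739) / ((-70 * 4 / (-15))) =7167519 / 38404352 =0.19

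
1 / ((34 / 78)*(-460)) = -0.00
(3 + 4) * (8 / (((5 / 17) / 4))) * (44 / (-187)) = -896 / 5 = -179.20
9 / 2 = 4.50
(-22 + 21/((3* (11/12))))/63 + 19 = 13009/693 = 18.77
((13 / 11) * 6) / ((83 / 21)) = 1638 / 913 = 1.79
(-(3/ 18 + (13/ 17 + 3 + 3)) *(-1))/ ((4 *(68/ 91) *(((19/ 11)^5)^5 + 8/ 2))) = 995817823256825289286461836941/ 368903760042606383254804905968014176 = 0.00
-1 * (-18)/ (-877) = -18/ 877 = -0.02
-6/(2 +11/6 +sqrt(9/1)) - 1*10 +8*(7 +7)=4146/41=101.12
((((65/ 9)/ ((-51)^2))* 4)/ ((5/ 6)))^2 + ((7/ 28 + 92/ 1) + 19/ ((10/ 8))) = 130845968861/ 1217736180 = 107.45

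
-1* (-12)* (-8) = -96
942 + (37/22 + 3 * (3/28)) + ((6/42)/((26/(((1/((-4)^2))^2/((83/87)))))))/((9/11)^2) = 1084224953671/1148539392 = 944.00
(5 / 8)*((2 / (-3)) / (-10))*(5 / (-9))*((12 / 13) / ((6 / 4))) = -5 / 351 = -0.01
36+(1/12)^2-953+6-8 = -132335/144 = -918.99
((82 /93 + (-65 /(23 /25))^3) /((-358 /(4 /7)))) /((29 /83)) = 1611.14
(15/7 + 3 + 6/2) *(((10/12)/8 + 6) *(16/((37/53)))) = 295051/259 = 1139.19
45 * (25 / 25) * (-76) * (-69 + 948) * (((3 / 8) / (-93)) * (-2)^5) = -12024720 / 31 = -387894.19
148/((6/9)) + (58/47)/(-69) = 719888/3243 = 221.98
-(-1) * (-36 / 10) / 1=-18 / 5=-3.60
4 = 4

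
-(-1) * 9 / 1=9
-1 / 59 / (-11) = 1 / 649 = 0.00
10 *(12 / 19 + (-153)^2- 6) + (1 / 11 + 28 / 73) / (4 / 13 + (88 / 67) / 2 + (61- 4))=60091178947753 / 256760053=234036.32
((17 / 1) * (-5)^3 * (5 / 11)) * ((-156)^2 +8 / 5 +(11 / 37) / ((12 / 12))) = -9567835875 / 407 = -23508196.25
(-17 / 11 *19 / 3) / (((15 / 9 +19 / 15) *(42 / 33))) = -1615 / 616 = -2.62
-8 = -8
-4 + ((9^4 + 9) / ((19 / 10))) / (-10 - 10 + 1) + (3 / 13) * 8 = -864208 / 4693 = -184.15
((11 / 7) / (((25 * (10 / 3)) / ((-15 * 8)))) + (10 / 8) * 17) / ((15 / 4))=13291 / 2625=5.06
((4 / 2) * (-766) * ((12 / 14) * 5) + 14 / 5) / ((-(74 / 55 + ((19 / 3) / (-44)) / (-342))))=545771952 / 111923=4876.32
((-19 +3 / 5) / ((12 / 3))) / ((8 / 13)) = -299 / 40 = -7.48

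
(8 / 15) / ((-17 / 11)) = -88 / 255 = -0.35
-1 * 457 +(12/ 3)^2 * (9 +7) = -201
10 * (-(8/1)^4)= -40960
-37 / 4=-9.25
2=2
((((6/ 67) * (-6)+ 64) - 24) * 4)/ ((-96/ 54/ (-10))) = 59490/ 67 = 887.91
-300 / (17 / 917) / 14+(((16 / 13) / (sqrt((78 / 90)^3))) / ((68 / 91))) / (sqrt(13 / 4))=-19650 / 17+840 * sqrt(15) / 2873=-1154.75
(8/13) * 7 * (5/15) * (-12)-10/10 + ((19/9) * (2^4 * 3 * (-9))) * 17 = -201789/13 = -15522.23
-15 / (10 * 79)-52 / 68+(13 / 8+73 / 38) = 563897 / 204136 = 2.76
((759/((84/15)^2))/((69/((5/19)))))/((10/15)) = 4125/29792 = 0.14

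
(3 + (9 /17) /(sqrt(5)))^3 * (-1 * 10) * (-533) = 375087024 * sqrt(5) /24565 + 42367104 /289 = 180741.87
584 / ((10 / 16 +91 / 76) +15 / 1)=88768 / 2557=34.72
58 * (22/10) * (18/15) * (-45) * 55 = -378972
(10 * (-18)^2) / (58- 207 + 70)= -3240 / 79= -41.01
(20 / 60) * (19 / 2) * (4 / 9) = 1.41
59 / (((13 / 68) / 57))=228684 / 13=17591.08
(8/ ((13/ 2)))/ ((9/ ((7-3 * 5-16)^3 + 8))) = -221056/ 117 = -1889.37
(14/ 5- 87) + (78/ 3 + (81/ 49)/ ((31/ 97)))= -402744/ 7595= -53.03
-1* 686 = -686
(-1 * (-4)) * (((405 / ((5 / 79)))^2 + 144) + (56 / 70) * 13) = 818947108 / 5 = 163789421.60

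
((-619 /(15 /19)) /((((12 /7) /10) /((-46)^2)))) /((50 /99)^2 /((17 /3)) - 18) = 539014.39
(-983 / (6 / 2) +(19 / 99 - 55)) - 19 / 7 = -266936 / 693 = -385.19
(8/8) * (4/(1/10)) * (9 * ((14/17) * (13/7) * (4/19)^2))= 24.40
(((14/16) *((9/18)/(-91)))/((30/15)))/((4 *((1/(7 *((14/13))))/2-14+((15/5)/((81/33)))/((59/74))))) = 26019/536896672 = 0.00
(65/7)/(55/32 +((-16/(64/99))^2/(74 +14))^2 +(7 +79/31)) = 6602752/42466109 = 0.16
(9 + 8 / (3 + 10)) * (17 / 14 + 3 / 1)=7375 / 182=40.52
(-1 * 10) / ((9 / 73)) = -730 / 9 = -81.11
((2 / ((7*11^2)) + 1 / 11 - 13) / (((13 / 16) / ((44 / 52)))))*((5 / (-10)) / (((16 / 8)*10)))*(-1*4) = -87456 / 65065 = -1.34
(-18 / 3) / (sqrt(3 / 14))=-2 * sqrt(42)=-12.96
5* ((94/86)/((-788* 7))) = -235/237188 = -0.00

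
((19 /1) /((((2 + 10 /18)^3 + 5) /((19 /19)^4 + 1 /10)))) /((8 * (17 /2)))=152361 /10752160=0.01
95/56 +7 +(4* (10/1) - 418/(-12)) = 14033/168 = 83.53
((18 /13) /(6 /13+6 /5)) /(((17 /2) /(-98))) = -490 /51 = -9.61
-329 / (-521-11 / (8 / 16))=329 / 543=0.61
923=923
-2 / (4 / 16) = -8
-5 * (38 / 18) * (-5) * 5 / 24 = 11.00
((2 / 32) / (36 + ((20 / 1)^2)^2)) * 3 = 0.00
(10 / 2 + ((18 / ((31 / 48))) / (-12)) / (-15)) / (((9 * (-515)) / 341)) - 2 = -55139 / 23175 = -2.38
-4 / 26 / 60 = -1 / 390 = -0.00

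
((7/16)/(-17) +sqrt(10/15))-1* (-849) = sqrt(6)/3 +230921/272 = 849.79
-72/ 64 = -9/ 8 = -1.12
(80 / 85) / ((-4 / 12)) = -48 / 17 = -2.82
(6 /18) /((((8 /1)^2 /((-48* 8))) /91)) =-182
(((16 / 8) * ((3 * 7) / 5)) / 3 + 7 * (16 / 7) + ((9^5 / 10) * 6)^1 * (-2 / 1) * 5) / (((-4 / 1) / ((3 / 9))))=442844 / 15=29522.93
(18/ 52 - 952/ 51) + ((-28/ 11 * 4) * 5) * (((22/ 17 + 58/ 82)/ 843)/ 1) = -18.44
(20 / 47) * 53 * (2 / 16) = 265 / 94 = 2.82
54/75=18/25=0.72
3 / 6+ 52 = 105 / 2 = 52.50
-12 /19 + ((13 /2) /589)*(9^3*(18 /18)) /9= 309 /1178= 0.26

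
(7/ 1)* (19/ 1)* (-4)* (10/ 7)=-760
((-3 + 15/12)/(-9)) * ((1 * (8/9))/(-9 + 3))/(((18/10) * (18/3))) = -35/13122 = -0.00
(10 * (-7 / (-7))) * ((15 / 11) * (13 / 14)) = 975 / 77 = 12.66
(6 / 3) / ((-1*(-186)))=1 / 93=0.01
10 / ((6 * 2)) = 5 / 6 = 0.83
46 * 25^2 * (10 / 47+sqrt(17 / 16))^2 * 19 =2731250 * sqrt(17) / 47+10693663125 / 17672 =844719.69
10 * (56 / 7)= 80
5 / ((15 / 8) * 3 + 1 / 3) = 120 / 143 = 0.84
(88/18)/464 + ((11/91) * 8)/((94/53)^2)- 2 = -352999351/209863836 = -1.68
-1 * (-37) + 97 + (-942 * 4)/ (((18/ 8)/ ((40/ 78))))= -724.80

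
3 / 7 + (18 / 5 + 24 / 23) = 4083 / 805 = 5.07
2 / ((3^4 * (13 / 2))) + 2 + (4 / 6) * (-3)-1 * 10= -10526 / 1053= -10.00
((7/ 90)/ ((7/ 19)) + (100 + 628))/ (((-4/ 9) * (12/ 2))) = -65539/ 240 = -273.08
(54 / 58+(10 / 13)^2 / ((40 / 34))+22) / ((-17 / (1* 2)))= -229700 / 83317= -2.76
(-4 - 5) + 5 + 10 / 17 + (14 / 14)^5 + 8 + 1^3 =112 / 17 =6.59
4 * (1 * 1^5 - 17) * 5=-320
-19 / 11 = -1.73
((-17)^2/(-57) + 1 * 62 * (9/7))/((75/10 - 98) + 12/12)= -59566/71421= -0.83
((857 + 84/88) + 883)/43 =38301/946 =40.49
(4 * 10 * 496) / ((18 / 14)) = 138880 / 9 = 15431.11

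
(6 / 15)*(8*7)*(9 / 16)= 12.60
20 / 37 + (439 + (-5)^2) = 17188 / 37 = 464.54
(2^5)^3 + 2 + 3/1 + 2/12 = 32773.17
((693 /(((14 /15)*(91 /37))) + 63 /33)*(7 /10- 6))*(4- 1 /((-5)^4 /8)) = -2868959589 /446875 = -6420.05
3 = 3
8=8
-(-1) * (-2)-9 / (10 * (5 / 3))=-127 / 50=-2.54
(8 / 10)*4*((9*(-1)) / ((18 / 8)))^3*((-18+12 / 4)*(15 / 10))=4608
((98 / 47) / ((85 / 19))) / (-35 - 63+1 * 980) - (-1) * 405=14561794 / 35955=405.00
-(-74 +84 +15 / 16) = -175 / 16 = -10.94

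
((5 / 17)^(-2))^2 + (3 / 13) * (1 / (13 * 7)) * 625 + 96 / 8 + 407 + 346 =665599093 / 739375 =900.22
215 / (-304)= -215 / 304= -0.71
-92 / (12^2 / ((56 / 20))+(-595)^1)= 644 / 3805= 0.17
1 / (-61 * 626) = -1 / 38186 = -0.00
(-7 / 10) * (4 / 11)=-14 / 55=-0.25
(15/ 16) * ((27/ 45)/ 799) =9/ 12784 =0.00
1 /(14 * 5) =1 /70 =0.01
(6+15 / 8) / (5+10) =21 / 40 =0.52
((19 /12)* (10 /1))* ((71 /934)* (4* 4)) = 26980 /1401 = 19.26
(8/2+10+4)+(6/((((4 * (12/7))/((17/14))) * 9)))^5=1114513975889/61917364224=18.00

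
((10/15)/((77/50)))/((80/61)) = 305/924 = 0.33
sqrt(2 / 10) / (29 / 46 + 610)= 46 * sqrt(5) / 140445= 0.00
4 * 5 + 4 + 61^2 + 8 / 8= 3746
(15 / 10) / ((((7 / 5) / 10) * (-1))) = -75 / 7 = -10.71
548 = 548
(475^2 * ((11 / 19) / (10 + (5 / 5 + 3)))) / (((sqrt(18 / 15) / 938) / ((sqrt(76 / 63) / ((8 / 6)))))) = 8751875 * sqrt(3990) / 84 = 6581248.17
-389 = -389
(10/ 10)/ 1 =1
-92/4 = -23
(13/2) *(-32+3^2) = -299/2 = -149.50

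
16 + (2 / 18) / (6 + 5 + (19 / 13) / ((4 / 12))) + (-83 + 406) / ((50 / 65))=784633 / 1800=435.91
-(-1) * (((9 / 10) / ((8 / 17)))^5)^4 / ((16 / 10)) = 49411565790213547262766437937260727785410401 / 184467440737095516160000000000000000000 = 267860.63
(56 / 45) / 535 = 56 / 24075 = 0.00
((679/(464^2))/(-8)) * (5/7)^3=-12125/84396032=-0.00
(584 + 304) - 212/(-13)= 11756/13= 904.31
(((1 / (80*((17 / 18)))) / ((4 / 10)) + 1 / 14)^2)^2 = 1568239201 / 13142191046656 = 0.00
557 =557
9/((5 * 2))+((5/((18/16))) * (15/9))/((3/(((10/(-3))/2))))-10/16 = -37327/9720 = -3.84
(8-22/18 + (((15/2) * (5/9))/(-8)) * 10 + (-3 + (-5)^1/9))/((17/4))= -143/306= -0.47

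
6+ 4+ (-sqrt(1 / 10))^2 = 10.10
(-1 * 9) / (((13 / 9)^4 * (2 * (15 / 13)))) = -0.90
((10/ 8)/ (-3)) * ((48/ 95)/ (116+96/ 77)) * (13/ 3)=-1001/ 128649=-0.01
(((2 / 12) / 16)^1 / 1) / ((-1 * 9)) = -1 / 864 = -0.00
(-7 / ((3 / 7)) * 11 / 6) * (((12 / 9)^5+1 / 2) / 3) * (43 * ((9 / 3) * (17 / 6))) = -17197.73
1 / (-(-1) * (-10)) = -1 / 10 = -0.10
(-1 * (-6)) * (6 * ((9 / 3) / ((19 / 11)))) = 1188 / 19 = 62.53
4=4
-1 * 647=-647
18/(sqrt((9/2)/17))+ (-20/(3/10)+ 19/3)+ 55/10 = -329/6+ 6 *sqrt(34) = -19.85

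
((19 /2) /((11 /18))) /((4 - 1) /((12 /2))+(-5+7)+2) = 38 /11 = 3.45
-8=-8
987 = 987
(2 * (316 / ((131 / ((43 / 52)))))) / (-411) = -6794 / 699933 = -0.01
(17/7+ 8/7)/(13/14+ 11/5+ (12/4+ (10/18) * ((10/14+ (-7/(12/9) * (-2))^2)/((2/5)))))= 0.02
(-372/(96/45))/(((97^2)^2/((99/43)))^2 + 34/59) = -161334261/1367989549190683817096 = -0.00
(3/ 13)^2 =9/ 169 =0.05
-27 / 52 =-0.52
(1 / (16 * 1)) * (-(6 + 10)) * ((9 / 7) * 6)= -7.71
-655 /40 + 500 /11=2559 /88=29.08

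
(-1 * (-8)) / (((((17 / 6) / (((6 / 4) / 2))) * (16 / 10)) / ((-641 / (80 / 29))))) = -167301 / 544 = -307.54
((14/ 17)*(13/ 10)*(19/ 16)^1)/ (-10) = -1729/ 13600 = -0.13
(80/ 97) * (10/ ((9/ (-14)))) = -11200/ 873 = -12.83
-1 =-1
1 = 1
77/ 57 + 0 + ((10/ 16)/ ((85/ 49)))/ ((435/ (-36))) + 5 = 1776281/ 281010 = 6.32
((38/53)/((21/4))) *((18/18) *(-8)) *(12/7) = -4864/2597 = -1.87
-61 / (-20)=61 / 20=3.05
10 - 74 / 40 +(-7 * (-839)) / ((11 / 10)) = 1176393 / 220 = 5347.24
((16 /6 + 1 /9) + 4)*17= 1037 /9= 115.22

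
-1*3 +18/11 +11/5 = 46/55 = 0.84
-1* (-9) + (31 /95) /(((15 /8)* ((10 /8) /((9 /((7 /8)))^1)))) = 173433 /16625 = 10.43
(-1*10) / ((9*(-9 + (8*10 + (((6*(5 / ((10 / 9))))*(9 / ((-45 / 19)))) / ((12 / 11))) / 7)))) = -1400 / 72531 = -0.02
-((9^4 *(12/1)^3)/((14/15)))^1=-85030560/7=-12147222.86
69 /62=1.11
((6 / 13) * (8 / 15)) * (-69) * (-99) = 109296 / 65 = 1681.48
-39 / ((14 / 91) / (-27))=13689 / 2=6844.50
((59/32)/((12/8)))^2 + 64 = 150937/2304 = 65.51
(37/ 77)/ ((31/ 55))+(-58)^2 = 730173/ 217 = 3364.85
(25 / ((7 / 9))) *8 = 1800 / 7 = 257.14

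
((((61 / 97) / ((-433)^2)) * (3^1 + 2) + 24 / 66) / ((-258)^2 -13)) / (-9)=-72749087 / 119822204955717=-0.00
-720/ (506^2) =-180/ 64009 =-0.00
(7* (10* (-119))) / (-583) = 8330 / 583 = 14.29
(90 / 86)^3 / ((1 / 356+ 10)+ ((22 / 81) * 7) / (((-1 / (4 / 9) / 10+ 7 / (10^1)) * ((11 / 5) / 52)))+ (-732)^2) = 9985185900 / 4669075772675053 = 0.00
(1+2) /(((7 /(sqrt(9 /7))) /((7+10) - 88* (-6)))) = 264.85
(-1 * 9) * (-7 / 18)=7 / 2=3.50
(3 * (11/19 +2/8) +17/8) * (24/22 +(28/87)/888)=162523345/32293008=5.03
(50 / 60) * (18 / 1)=15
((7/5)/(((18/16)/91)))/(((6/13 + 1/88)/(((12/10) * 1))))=11659648/40575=287.36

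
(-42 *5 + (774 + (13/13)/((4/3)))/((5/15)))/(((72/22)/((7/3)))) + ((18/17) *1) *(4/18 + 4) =3701015/2448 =1511.85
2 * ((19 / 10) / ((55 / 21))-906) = -497901 / 275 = -1810.55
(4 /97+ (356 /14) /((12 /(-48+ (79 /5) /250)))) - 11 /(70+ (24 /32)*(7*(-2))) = -8806500881 /86572500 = -101.72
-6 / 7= -0.86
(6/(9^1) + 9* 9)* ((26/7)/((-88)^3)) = -455/1022208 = -0.00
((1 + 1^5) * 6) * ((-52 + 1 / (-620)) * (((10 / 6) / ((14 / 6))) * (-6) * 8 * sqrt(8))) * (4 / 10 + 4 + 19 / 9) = 302291616 * sqrt(2) / 1085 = 394013.74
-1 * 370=-370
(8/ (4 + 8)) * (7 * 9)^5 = 661624362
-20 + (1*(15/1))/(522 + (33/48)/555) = -92574220/4635371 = -19.97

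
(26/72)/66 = 13/2376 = 0.01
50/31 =1.61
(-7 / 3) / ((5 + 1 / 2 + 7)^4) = -112 / 1171875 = -0.00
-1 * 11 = -11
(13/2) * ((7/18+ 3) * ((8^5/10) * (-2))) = -6496256/45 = -144361.24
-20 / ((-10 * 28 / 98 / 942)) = 6594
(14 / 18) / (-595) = -1 / 765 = -0.00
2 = 2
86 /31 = 2.77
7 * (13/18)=91/18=5.06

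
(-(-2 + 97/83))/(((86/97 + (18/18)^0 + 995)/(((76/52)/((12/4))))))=42389/104337142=0.00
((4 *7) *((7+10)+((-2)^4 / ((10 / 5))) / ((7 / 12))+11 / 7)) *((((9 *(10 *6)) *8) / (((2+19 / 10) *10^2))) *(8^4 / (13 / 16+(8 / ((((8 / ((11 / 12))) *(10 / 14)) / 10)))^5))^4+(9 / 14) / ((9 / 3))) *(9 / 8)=217.93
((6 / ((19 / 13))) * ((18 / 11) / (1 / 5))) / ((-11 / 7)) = -49140 / 2299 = -21.37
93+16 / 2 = 101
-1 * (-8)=8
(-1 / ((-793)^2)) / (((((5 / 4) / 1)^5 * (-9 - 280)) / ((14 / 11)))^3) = 2946347565056 / 616549604384637786865234375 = 0.00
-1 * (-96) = 96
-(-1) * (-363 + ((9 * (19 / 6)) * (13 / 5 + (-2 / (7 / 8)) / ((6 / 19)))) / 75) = -1915003 / 5250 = -364.76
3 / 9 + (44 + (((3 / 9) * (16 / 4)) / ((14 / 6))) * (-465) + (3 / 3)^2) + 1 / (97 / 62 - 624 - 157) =-223649402 / 1014825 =-220.38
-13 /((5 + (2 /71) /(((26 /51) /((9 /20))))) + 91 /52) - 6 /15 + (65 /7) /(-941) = -2397995059 /1029745710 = -2.33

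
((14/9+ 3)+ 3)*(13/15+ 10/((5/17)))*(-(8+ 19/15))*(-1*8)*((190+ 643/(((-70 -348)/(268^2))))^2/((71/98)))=327922835029038.12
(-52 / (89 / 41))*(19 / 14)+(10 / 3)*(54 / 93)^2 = -31.39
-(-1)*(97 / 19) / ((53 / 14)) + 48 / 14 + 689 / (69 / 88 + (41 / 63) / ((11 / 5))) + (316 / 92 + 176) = 798101404207 / 970654349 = 822.23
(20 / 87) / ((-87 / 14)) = -280 / 7569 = -0.04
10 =10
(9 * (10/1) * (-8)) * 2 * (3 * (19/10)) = -8208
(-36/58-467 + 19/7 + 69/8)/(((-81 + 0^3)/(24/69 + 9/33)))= 116337157/33280632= 3.50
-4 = -4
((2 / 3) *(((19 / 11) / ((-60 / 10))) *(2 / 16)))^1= -19 / 792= -0.02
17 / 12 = 1.42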